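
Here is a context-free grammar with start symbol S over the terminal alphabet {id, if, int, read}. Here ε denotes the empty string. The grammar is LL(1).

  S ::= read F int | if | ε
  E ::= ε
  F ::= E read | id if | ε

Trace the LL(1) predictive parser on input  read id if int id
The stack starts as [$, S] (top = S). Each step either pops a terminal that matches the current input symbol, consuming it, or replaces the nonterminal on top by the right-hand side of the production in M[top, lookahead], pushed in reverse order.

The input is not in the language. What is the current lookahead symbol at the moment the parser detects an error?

step 1: stack=$ S  input=read id if int id $  — expand S ::= read F int
step 2: stack=$ int F read  input=read id if int id $  — match read
step 3: stack=$ int F  input=id if int id $  — expand F ::= id if
step 4: stack=$ int if id  input=id if int id $  — match id
step 5: stack=$ int if  input=if int id $  — match if
step 6: stack=$ int  input=int id $  — match int
step 7: stack=$  input=id $  — error: stack empty but input remains

id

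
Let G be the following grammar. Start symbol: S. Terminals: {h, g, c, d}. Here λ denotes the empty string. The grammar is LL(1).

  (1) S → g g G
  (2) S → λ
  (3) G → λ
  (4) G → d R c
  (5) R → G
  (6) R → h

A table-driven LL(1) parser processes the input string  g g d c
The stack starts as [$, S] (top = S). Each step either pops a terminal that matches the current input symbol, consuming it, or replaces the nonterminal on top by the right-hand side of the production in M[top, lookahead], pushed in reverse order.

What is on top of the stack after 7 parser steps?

c

     Stack    Input      Action
  1  $ S      g g d c $  expand S → g g G
  2  $ G g g  g g d c $  match g
  3  $ G g    g d c $    match g
  4  $ G      d c $      expand G → d R c
  5  $ c R d  d c $      match d
  6  $ c R    c $        expand R → G
  7  $ c G    c $        expand G → λ
Stack after step 7: $ c (top = c).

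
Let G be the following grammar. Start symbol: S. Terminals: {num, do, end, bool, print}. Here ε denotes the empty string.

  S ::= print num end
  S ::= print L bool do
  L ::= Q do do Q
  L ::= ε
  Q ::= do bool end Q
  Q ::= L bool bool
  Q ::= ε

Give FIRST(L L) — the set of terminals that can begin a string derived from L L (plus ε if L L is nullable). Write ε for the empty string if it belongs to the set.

{ε, bool, do}

FIRST(S) = {print}
FIRST(L) = {ε, bool, do}  (via Q do do Q)
FIRST(Q) = {ε, bool, do}  (via L bool bool)
FIRST(L L): take FIRST of each symbol in turn, carrying on past any symbol whose FIRST contains ε; result {ε, bool, do}.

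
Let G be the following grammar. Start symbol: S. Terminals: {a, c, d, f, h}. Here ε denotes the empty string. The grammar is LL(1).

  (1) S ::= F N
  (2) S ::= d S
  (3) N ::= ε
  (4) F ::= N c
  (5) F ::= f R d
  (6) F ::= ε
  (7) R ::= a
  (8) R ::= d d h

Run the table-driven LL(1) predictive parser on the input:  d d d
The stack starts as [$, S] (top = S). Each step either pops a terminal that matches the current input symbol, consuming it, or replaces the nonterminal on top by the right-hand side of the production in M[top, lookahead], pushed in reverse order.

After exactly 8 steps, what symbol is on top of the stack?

step 1: stack=$ S  input=d d d $  — expand S ::= d S
step 2: stack=$ S d  input=d d d $  — match d
step 3: stack=$ S  input=d d $  — expand S ::= d S
step 4: stack=$ S d  input=d d $  — match d
step 5: stack=$ S  input=d $  — expand S ::= d S
step 6: stack=$ S d  input=d $  — match d
step 7: stack=$ S  input=$  — expand S ::= F N
step 8: stack=$ N F  input=$  — expand F ::= ε
Stack after step 8: $ N (top = N).

N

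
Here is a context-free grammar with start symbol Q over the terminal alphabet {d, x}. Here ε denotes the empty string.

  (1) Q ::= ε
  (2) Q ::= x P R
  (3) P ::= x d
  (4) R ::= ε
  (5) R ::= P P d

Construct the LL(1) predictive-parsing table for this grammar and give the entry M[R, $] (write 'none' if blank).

R ::= ε

FIRST(Q): from Q::=ε we get {ε}; from Q::=x P R we get {x}. So FIRST(Q) = {ε, x}.
FIRST(P): from P::=x d we get {x}. So FIRST(P) = {x}.
FIRST(R): from R::=ε we get {ε}; from R::=P P d we get {x}. So FIRST(R) = {ε, x}.
FOLLOW(Q) includes $ since Q is the start symbol.
FOLLOW(Q): Q appears on no right-hand side. Thus FOLLOW(Q) = {$}.
FOLLOW(R): in Q::=x P R, the suffix after R is empty, so FOLLOW(R) ⊇ FOLLOW(Q) = {$}. Thus FOLLOW(R) = {$}.
For R ::= ε: FIRST(ε) = {ε}, so it goes in M[R, t] for t ∈ {}; since ε ∈ FIRST, also for every t ∈ FOLLOW(R) = {$}.
For R ::= P P d: FIRST(P P d) = {x}, so it goes in M[R, t] for t ∈ {x}.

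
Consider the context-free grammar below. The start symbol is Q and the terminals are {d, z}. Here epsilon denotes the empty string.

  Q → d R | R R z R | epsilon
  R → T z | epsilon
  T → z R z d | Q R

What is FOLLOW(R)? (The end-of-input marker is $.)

FIRST(Q): from Q→d R we get {d}; from Q→R R z R we get {d, z}; from Q→epsilon we get {epsilon}. So FIRST(Q) = {epsilon, d, z}.
FIRST(R): from R→T z we get {d, z}; from R→epsilon we get {epsilon}. So FIRST(R) = {epsilon, d, z}.
FIRST(T): from T→z R z d we get {z}; from T→Q R we get {epsilon, d, z}. So FIRST(T) = {epsilon, d, z}.
FOLLOW(Q) includes $ since Q is the start symbol.
FOLLOW(T): in R→T z, T is followed by z with FIRST {z}. Thus FOLLOW(T) = {z}.
FOLLOW(Q): in T→Q R, Q is followed by R with FIRST {epsilon, d, z}; in T→Q R, the suffix after Q is nullable, so FOLLOW(Q) ⊇ FOLLOW(T) = {z}. Thus FOLLOW(Q) = {$, d, z}.
FOLLOW(R): in Q→d R, the suffix after R is empty, so FOLLOW(R) ⊇ FOLLOW(Q) = {$, d, z}; in Q→R R z R (occurrence 1), R is followed by R z R with FIRST {d, z}; in Q→R R z R (occurrence 2), R is followed by z R with FIRST {z}; in Q→R R z R (occurrence 3), the suffix after R is empty, so FOLLOW(R) ⊇ FOLLOW(Q) = {$, d, z}; in T→z R z d, R is followed by z d with FIRST {z}; in T→Q R, the suffix after R is empty, so FOLLOW(R) ⊇ FOLLOW(T) = {z}. Thus FOLLOW(R) = {$, d, z}.

{$, d, z}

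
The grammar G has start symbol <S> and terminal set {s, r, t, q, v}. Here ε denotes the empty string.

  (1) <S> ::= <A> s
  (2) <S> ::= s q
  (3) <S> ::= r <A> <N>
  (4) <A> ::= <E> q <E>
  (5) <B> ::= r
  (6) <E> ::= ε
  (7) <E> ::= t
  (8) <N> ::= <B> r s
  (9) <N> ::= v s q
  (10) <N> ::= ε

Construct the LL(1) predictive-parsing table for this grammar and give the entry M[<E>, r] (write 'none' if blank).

FIRST(<B>) = {r}
FIRST(<E>) = {ε, t}
FIRST(<A>) = {q, t}  (via <E> q <E>)
FIRST(<N>) = {ε, r, v}  (via <B> r s)
FIRST(<S>) = {q, r, s, t}  (via <A> s)
FOLLOW(<S>) includes $ since <S> is the start symbol.
FOLLOW(<A>): in <S>::=<A> s, <A> is followed by s with FIRST {s}; in <S>::=r <A> <N>, <A> is followed by <N> with FIRST {ε, r, v}; in <S>::=r <A> <N>, the suffix after <A> is nullable, so FOLLOW(<A>) ⊇ FOLLOW(<S>) = {$}. Thus FOLLOW(<A>) = {$, r, s, v}.
FOLLOW(<E>): in <A>::=<E> q <E> (occurrence 1), <E> is followed by q <E> with FIRST {q}; in <A>::=<E> q <E> (occurrence 2), the suffix after <E> is empty, so FOLLOW(<E>) ⊇ FOLLOW(<A>) = {$, r, s, v}. Thus FOLLOW(<E>) = {$, q, r, s, v}.
For <E> ::= ε: FIRST(ε) = {ε}, so it goes in M[<E>, t] for t ∈ {}; since ε ∈ FIRST, also for every t ∈ FOLLOW(<E>) = {$, q, r, s, v}.
For <E> ::= t: FIRST(t) = {t}, so it goes in M[<E>, t] for t ∈ {t}.

<E> ::= ε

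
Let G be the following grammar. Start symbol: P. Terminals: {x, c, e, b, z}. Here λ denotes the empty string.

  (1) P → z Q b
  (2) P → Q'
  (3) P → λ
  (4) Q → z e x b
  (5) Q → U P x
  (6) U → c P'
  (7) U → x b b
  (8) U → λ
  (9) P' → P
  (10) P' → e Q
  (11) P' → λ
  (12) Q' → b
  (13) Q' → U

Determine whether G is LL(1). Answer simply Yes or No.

FIRST(P) = {λ, b, c, x, z}
FIRST(Q) = {b, c, x, z}
FIRST(U) = {λ, c, x}
FIRST(P') = {λ, b, c, e, x, z}
FIRST(Q') = {λ, b, c, x}
FOLLOW(P) = {$, b, c, x, z}
FOLLOW(Q) = {$, b, c, x, z}
FOLLOW(U) = {$, b, c, x, z}
FOLLOW(P') = {$, b, c, x, z}
FOLLOW(Q') = {$, b, c, x, z}
Cell M[P, $] receives both P → Q' and P → λ — the grammar is not LL(1).

No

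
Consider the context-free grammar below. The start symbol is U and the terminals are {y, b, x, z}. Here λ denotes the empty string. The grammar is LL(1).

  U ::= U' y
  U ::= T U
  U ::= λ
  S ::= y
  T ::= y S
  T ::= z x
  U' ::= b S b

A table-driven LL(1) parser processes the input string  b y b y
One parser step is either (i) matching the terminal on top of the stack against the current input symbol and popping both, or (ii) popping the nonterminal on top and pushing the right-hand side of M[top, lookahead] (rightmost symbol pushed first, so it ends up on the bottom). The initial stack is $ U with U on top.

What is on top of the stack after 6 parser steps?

y

     Stack      Input      Action
  1  $ U        b y b y $  expand U ::= U' y
  2  $ y U'     b y b y $  expand U' ::= b S b
  3  $ y b S b  b y b y $  match b
  4  $ y b S    y b y $    expand S ::= y
  5  $ y b y    y b y $    match y
  6  $ y b      b y $      match b
Stack after step 6: $ y (top = y).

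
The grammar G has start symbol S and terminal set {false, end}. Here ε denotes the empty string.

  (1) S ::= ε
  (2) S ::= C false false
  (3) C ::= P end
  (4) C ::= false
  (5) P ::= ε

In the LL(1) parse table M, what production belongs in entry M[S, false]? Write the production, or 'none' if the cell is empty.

S ::= C false false

FIRST(P) = {ε}
FIRST(C) = {end, false}  (via P end)
FIRST(S) = {ε, end, false}  (via C false false)
FOLLOW(S) includes $ since S is the start symbol.
FOLLOW(S): S appears on no right-hand side. Thus FOLLOW(S) = {$}.
For S ::= ε: FIRST(ε) = {ε}, so it goes in M[S, t] for t ∈ {}; since ε ∈ FIRST, also for every t ∈ FOLLOW(S) = {$}.
For S ::= C false false: FIRST(C false false) = {end, false}, so it goes in M[S, t] for t ∈ {end, false}.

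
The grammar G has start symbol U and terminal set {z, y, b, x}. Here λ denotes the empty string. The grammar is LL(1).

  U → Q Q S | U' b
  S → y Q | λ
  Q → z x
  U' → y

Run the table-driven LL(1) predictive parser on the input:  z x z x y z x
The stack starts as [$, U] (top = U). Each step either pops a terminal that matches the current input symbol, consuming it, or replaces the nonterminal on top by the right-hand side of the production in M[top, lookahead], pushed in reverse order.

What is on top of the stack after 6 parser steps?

step 1: stack=$ U  input=z x z x y z x $  — expand U → Q Q S
step 2: stack=$ S Q Q  input=z x z x y z x $  — expand Q → z x
step 3: stack=$ S Q x z  input=z x z x y z x $  — match z
step 4: stack=$ S Q x  input=x z x y z x $  — match x
step 5: stack=$ S Q  input=z x y z x $  — expand Q → z x
step 6: stack=$ S x z  input=z x y z x $  — match z
Stack after step 6: $ S x (top = x).

x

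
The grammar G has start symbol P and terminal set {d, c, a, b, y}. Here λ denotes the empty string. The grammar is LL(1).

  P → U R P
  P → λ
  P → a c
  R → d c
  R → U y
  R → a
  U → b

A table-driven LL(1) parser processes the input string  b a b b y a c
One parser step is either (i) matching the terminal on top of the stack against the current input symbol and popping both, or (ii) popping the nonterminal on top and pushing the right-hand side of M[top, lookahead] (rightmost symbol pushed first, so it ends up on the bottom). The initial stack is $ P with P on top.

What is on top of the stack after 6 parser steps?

U

     Stack    Input            Action
  1  $ P      b a b b y a c $  expand P → U R P
  2  $ P R U  b a b b y a c $  expand U → b
  3  $ P R b  b a b b y a c $  match b
  4  $ P R    a b b y a c $    expand R → a
  5  $ P a    a b b y a c $    match a
  6  $ P      b b y a c $      expand P → U R P
Stack after step 6: $ P R U (top = U).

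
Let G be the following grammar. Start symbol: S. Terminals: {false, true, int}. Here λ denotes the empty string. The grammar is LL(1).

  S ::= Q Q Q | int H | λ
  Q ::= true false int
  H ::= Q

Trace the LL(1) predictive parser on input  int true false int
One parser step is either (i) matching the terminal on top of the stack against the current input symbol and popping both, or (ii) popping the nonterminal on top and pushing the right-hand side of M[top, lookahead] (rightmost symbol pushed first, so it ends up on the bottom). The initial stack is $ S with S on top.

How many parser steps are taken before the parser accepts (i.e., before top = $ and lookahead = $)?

step 1: stack=$ S  input=int true false int $  — expand S ::= int H
step 2: stack=$ H int  input=int true false int $  — match int
step 3: stack=$ H  input=true false int $  — expand H ::= Q
step 4: stack=$ Q  input=true false int $  — expand Q ::= true false int
step 5: stack=$ int false true  input=true false int $  — match true
step 6: stack=$ int false  input=false int $  — match false
step 7: stack=$ int  input=int $  — match int
Accept reached after 7 steps.

7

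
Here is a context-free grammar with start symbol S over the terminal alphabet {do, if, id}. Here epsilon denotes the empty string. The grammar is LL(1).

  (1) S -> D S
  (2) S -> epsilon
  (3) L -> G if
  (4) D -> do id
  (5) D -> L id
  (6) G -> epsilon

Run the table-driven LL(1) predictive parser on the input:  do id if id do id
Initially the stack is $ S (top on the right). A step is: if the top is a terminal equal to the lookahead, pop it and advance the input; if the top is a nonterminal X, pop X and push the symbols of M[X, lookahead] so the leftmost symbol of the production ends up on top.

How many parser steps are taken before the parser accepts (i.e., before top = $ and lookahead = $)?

15

step 1: stack=$ S  input=do id if id do id $  — expand S -> D S
step 2: stack=$ S D  input=do id if id do id $  — expand D -> do id
step 3: stack=$ S id do  input=do id if id do id $  — match do
step 4: stack=$ S id  input=id if id do id $  — match id
step 5: stack=$ S  input=if id do id $  — expand S -> D S
step 6: stack=$ S D  input=if id do id $  — expand D -> L id
step 7: stack=$ S id L  input=if id do id $  — expand L -> G if
step 8: stack=$ S id if G  input=if id do id $  — expand G -> epsilon
step 9: stack=$ S id if  input=if id do id $  — match if
step 10: stack=$ S id  input=id do id $  — match id
step 11: stack=$ S  input=do id $  — expand S -> D S
step 12: stack=$ S D  input=do id $  — expand D -> do id
step 13: stack=$ S id do  input=do id $  — match do
step 14: stack=$ S id  input=id $  — match id
step 15: stack=$ S  input=$  — expand S -> epsilon
Accept reached after 15 steps.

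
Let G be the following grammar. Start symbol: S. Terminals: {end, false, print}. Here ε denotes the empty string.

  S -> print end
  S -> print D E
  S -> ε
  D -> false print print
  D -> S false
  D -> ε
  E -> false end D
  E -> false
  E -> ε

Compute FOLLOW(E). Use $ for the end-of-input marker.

FIRST(S) = {ε, print}
FIRST(E) = {ε, false}
FIRST(D) = {ε, false, print}  (via S false)
FOLLOW(S) includes $ since S is the start symbol.
FOLLOW(S): in D->S false, S is followed by false with FIRST {false}. Thus FOLLOW(S) = {$, false}.
FOLLOW(E): in S->print D E, the suffix after E is empty, so FOLLOW(E) ⊇ FOLLOW(S) = {$, false}. Thus FOLLOW(E) = {$, false}.
FOLLOW(D): in S->print D E, D is followed by E with FIRST {ε, false}; in S->print D E, the suffix after D is nullable, so FOLLOW(D) ⊇ FOLLOW(S) = {$, false}; in E->false end D, the suffix after D is empty, so FOLLOW(D) ⊇ FOLLOW(E) = {$, false}. Thus FOLLOW(D) = {$, false}.

{$, false}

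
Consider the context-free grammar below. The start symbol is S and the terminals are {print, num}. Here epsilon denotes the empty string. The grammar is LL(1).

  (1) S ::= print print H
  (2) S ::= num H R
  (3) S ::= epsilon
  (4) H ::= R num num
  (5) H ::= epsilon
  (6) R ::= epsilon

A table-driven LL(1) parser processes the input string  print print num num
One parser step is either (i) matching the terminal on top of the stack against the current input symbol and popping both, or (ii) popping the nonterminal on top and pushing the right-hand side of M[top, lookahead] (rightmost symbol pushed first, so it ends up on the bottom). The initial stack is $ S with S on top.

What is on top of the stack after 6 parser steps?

num

step 1: stack=$ S  input=print print num num $  — expand S ::= print print H
step 2: stack=$ H print print  input=print print num num $  — match print
step 3: stack=$ H print  input=print num num $  — match print
step 4: stack=$ H  input=num num $  — expand H ::= R num num
step 5: stack=$ num num R  input=num num $  — expand R ::= epsilon
step 6: stack=$ num num  input=num num $  — match num
Stack after step 6: $ num (top = num).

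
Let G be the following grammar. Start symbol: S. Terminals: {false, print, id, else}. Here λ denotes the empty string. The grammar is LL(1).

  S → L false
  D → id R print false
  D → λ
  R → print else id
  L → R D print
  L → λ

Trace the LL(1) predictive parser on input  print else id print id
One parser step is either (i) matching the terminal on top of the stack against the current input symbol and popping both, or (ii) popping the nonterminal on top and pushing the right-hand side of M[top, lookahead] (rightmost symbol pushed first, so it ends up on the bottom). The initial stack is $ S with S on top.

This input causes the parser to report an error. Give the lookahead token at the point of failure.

id

     Stack                          Input                     Action
  1  $ S                            print else id print id $  expand S → L false
  2  $ false L                      print else id print id $  expand L → R D print
  3  $ false print D R              print else id print id $  expand R → print else id
  4  $ false print D id else print  print else id print id $  match print
  5  $ false print D id else        else id print id $        match else
  6  $ false print D id             id print id $             match id
  7  $ false print D                print id $                expand D → λ
  8  $ false print                  print id $                match print
  9  $ false                        id $                      error: top is terminal false but lookahead is id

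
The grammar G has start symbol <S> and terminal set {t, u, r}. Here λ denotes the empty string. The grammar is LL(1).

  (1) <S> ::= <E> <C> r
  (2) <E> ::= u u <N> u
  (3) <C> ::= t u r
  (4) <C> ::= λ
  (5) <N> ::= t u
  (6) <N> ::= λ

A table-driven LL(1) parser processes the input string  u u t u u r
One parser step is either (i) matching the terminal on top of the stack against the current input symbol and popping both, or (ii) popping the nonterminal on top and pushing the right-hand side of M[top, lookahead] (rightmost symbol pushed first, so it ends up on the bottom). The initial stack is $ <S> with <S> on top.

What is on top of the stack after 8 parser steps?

<C>

step 1: stack=$ <S>  input=u u t u u r $  — expand <S> ::= <E> <C> r
step 2: stack=$ r <C> <E>  input=u u t u u r $  — expand <E> ::= u u <N> u
step 3: stack=$ r <C> u <N> u u  input=u u t u u r $  — match u
step 4: stack=$ r <C> u <N> u  input=u t u u r $  — match u
step 5: stack=$ r <C> u <N>  input=t u u r $  — expand <N> ::= t u
step 6: stack=$ r <C> u u t  input=t u u r $  — match t
step 7: stack=$ r <C> u u  input=u u r $  — match u
step 8: stack=$ r <C> u  input=u r $  — match u
Stack after step 8: $ r <C> (top = <C>).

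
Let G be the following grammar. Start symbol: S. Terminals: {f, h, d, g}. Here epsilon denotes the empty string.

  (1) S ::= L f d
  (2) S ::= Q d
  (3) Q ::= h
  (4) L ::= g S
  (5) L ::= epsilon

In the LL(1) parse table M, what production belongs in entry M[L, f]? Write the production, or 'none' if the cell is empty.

L ::= epsilon

FIRST(Q): from Q::=h we get {h}. So FIRST(Q) = {h}.
FIRST(L): from L::=g S we get {g}; from L::=epsilon we get {epsilon}. So FIRST(L) = {epsilon, g}.
FIRST(S): from S::=L f d we get {f, g}; from S::=Q d we get {h}. So FIRST(S) = {f, g, h}.
FOLLOW(S) includes $ since S is the start symbol.
FOLLOW(L): in S::=L f d, L is followed by f d with FIRST {f}. Thus FOLLOW(L) = {f}.
For L ::= g S: FIRST(g S) = {g}, so it goes in M[L, t] for t ∈ {g}.
For L ::= epsilon: FIRST(epsilon) = {epsilon}, so it goes in M[L, t] for t ∈ {}; since epsilon ∈ FIRST, also for every t ∈ FOLLOW(L) = {f}.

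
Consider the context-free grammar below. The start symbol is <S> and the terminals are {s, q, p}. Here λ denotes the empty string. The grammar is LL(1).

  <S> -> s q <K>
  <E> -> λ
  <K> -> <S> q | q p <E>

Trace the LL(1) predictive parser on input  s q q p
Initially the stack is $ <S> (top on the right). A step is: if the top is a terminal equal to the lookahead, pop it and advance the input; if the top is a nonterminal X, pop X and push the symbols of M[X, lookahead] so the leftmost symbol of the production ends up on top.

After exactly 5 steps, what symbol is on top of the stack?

     Stack      Input      Action
  1  $ <S>      s q q p $  expand <S> -> s q <K>
  2  $ <K> q s  s q q p $  match s
  3  $ <K> q    q q p $    match q
  4  $ <K>      q p $      expand <K> -> q p <E>
  5  $ <E> p q  q p $      match q
Stack after step 5: $ <E> p (top = p).

p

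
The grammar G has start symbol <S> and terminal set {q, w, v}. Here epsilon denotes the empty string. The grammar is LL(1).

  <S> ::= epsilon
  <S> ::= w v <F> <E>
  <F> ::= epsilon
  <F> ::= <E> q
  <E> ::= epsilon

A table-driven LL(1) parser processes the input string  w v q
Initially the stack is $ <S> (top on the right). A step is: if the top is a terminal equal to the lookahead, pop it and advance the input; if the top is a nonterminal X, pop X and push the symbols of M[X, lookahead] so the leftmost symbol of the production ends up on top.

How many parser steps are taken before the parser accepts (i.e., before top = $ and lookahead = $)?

7

step 1: stack=$ <S>  input=w v q $  — expand <S> ::= w v <F> <E>
step 2: stack=$ <E> <F> v w  input=w v q $  — match w
step 3: stack=$ <E> <F> v  input=v q $  — match v
step 4: stack=$ <E> <F>  input=q $  — expand <F> ::= <E> q
step 5: stack=$ <E> q <E>  input=q $  — expand <E> ::= epsilon
step 6: stack=$ <E> q  input=q $  — match q
step 7: stack=$ <E>  input=$  — expand <E> ::= epsilon
Accept reached after 7 steps.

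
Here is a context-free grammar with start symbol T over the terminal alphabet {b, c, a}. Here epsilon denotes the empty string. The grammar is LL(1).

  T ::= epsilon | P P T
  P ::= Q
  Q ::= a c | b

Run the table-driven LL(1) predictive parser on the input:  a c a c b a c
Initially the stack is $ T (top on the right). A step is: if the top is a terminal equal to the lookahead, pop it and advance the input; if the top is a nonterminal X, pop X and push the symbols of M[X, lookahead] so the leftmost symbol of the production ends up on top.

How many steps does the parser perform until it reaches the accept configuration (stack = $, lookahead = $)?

      Stack      Input            Action
   1  $ T        a c a c b a c $  expand T ::= P P T
   2  $ T P P    a c a c b a c $  expand P ::= Q
   3  $ T P Q    a c a c b a c $  expand Q ::= a c
   4  $ T P c a  a c a c b a c $  match a
   5  $ T P c    c a c b a c $    match c
   6  $ T P      a c b a c $      expand P ::= Q
   7  $ T Q      a c b a c $      expand Q ::= a c
   8  $ T c a    a c b a c $      match a
   9  $ T c      c b a c $        match c
  10  $ T        b a c $          expand T ::= P P T
  11  $ T P P    b a c $          expand P ::= Q
  12  $ T P Q    b a c $          expand Q ::= b
  13  $ T P b    b a c $          match b
  14  $ T P      a c $            expand P ::= Q
  15  $ T Q      a c $            expand Q ::= a c
  16  $ T c a    a c $            match a
  17  $ T c      c $              match c
  18  $ T        $                expand T ::= epsilon
Accept reached after 18 steps.

18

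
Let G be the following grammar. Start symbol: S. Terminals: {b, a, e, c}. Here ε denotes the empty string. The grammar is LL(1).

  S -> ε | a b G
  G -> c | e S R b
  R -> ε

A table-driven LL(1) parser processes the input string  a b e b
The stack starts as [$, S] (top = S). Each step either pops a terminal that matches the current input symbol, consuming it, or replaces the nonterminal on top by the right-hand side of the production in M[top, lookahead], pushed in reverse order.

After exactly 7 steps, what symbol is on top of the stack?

step 1: stack=$ S  input=a b e b $  — expand S -> a b G
step 2: stack=$ G b a  input=a b e b $  — match a
step 3: stack=$ G b  input=b e b $  — match b
step 4: stack=$ G  input=e b $  — expand G -> e S R b
step 5: stack=$ b R S e  input=e b $  — match e
step 6: stack=$ b R S  input=b $  — expand S -> ε
step 7: stack=$ b R  input=b $  — expand R -> ε
Stack after step 7: $ b (top = b).

b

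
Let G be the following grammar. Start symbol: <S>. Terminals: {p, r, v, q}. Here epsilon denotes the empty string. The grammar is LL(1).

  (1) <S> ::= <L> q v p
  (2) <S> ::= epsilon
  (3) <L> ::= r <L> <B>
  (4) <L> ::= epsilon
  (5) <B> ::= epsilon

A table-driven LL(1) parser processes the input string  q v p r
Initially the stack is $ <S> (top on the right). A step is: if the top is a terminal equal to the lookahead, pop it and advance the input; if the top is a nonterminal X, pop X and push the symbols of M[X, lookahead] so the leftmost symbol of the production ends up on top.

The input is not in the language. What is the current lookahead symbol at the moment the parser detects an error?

r

     Stack        Input      Action
  1  $ <S>        q v p r $  expand <S> ::= <L> q v p
  2  $ p v q <L>  q v p r $  expand <L> ::= epsilon
  3  $ p v q      q v p r $  match q
  4  $ p v        v p r $    match v
  5  $ p          p r $      match p
  6  $            r $        error: stack empty but input remains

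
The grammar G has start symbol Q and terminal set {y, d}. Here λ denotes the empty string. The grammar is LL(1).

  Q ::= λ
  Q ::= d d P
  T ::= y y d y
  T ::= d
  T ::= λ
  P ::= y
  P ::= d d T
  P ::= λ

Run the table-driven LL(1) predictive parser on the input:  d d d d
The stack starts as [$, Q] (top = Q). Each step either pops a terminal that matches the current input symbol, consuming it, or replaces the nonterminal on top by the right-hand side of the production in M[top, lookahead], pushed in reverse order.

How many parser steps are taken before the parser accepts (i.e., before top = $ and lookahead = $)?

7

     Stack    Input      Action
  1  $ Q      d d d d $  expand Q ::= d d P
  2  $ P d d  d d d d $  match d
  3  $ P d    d d d $    match d
  4  $ P      d d $      expand P ::= d d T
  5  $ T d d  d d $      match d
  6  $ T d    d $        match d
  7  $ T      $          expand T ::= λ
Accept reached after 7 steps.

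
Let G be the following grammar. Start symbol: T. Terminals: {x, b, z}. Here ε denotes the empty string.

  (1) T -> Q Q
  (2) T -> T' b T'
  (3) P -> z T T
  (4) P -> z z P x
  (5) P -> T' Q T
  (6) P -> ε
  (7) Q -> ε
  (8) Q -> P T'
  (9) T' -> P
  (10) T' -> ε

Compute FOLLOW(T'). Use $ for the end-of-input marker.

FIRST(T): from T->Q Q we get {ε, b, z}; from T->T' b T' we get {b, z}. So FIRST(T) = {ε, b, z}.
FIRST(P): from P->z T T we get {z}; from P->z z P x we get {z}; from P->T' Q T we get {ε, b, z}; from P->ε we get {ε}. So FIRST(P) = {ε, b, z}.
FIRST(T'): from T'->P we get {ε, b, z}; from T'->ε we get {ε}. So FIRST(T') = {ε, b, z}.
FIRST(Q): from Q->ε we get {ε}; from Q->P T' we get {ε, b, z}. So FIRST(Q) = {ε, b, z}.
FOLLOW(T) includes $ since T is the start symbol.
FOLLOW(T): in P->z T T (occurrence 1), T is followed by T with FIRST {ε, b, z}; in P->z T T (occurrence 1), the suffix after T is nullable, so FOLLOW(T) ⊇ FOLLOW(P) = {$, b, x, z}; in P->z T T (occurrence 2), the suffix after T is empty, so FOLLOW(T) ⊇ FOLLOW(P) = {$, b, x, z}; in P->T' Q T, the suffix after T is empty, so FOLLOW(T) ⊇ FOLLOW(P) = {$, b, x, z}. Thus FOLLOW(T) = {$, b, x, z}.
FOLLOW(P): in P->z z P x, P is followed by x with FIRST {x}; in Q->P T', P is followed by T' with FIRST {ε, b, z}; in Q->P T', the suffix after P is nullable, so FOLLOW(P) ⊇ FOLLOW(Q) = {$, b, x, z}; in T'->P, the suffix after P is empty, so FOLLOW(P) ⊇ FOLLOW(T') = {$, b, x, z}. Thus FOLLOW(P) = {$, b, x, z}.
FOLLOW(Q): in T->Q Q (occurrence 1), Q is followed by Q with FIRST {ε, b, z}; in T->Q Q (occurrence 1), the suffix after Q is nullable, so FOLLOW(Q) ⊇ FOLLOW(T) = {$, b, x, z}; in T->Q Q (occurrence 2), the suffix after Q is empty, so FOLLOW(Q) ⊇ FOLLOW(T) = {$, b, x, z}; in P->T' Q T, Q is followed by T with FIRST {ε, b, z}; in P->T' Q T, the suffix after Q is nullable, so FOLLOW(Q) ⊇ FOLLOW(P) = {$, b, x, z}. Thus FOLLOW(Q) = {$, b, x, z}.
FOLLOW(T'): in T->T' b T' (occurrence 1), T' is followed by b T' with FIRST {b}; in T->T' b T' (occurrence 2), the suffix after T' is empty, so FOLLOW(T') ⊇ FOLLOW(T) = {$, b, x, z}; in P->T' Q T, T' is followed by Q T with FIRST {ε, b, z}; in P->T' Q T, the suffix after T' is nullable, so FOLLOW(T') ⊇ FOLLOW(P) = {$, b, x, z}; in Q->P T', the suffix after T' is empty, so FOLLOW(T') ⊇ FOLLOW(Q) = {$, b, x, z}. Thus FOLLOW(T') = {$, b, x, z}.

{$, b, x, z}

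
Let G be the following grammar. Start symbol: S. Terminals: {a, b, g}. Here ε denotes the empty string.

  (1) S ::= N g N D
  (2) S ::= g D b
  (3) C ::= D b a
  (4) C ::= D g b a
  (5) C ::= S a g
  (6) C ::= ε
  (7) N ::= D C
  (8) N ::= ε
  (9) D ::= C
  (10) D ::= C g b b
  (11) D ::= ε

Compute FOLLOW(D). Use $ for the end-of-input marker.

{$, a, b, g}

FIRST(S) = {b, g}  (via N g N D)
FIRST(C) = {ε, b, g}  (via D b a, D g b a, S a g)
FIRST(D) = {ε, b, g}  (via C, C g b b)
FIRST(N) = {ε, b, g}  (via D C)
FOLLOW(S) includes $ since S is the start symbol.
FOLLOW(S): in C::=S a g, S is followed by a g with FIRST {a}. Thus FOLLOW(S) = {$, a}.
FOLLOW(N): in S::=N g N D (occurrence 1), N is followed by g N D with FIRST {g}; in S::=N g N D (occurrence 2), N is followed by D with FIRST {ε, b, g}; in S::=N g N D (occurrence 2), the suffix after N is nullable, so FOLLOW(N) ⊇ FOLLOW(S) = {$, a}. Thus FOLLOW(N) = {$, a, b, g}.
FOLLOW(D): in S::=N g N D, the suffix after D is empty, so FOLLOW(D) ⊇ FOLLOW(S) = {$, a}; in S::=g D b, D is followed by b with FIRST {b}; in C::=D b a, D is followed by b a with FIRST {b}; in C::=D g b a, D is followed by g b a with FIRST {g}; in N::=D C, D is followed by C with FIRST {ε, b, g}; in N::=D C, the suffix after D is nullable, so FOLLOW(D) ⊇ FOLLOW(N) = {$, a, b, g}. Thus FOLLOW(D) = {$, a, b, g}.
FOLLOW(C): in N::=D C, the suffix after C is empty, so FOLLOW(C) ⊇ FOLLOW(N) = {$, a, b, g}; in D::=C, the suffix after C is empty, so FOLLOW(C) ⊇ FOLLOW(D) = {$, a, b, g}; in D::=C g b b, C is followed by g b b with FIRST {g}. Thus FOLLOW(C) = {$, a, b, g}.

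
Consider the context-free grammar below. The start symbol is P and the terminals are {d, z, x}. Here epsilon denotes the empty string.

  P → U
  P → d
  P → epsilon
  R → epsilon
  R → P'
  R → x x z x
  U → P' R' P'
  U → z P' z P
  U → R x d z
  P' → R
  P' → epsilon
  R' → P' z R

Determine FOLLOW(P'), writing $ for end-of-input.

FIRST(P): from P→U we get {x, z}; from P→d we get {d}; from P→epsilon we get {epsilon}. So FIRST(P) = {epsilon, d, x, z}.
FIRST(R): from R→epsilon we get {epsilon}; from R→P' we get {epsilon, x}; from R→x x z x we get {x}. So FIRST(R) = {epsilon, x}.
FIRST(P'): from P'→R we get {epsilon, x}; from P'→epsilon we get {epsilon}. So FIRST(P') = {epsilon, x}.
FIRST(R'): from R'→P' z R we get {x, z}. So FIRST(R') = {x, z}.
FIRST(U): from U→P' R' P' we get {x, z}; from U→z P' z P we get {z}; from U→R x d z we get {x}. So FIRST(U) = {x, z}.
FOLLOW(P) includes $ since P is the start symbol.
FOLLOW(P): in U→z P' z P, the suffix after P is empty, so FOLLOW(P) ⊇ FOLLOW(U) = {$}. Thus FOLLOW(P) = {$}.
FOLLOW(U): in P→U, the suffix after U is empty, so FOLLOW(U) ⊇ FOLLOW(P) = {$}. Thus FOLLOW(U) = {$}.
FOLLOW(R'): in U→P' R' P', R' is followed by P' with FIRST {epsilon, x}; in U→P' R' P', the suffix after R' is nullable, so FOLLOW(R') ⊇ FOLLOW(U) = {$}. Thus FOLLOW(R') = {$, x}.
FOLLOW(R): in U→R x d z, R is followed by x d z with FIRST {x}; in P'→R, the suffix after R is empty, so FOLLOW(R) ⊇ FOLLOW(P') = {$, x, z}; in R'→P' z R, the suffix after R is empty, so FOLLOW(R) ⊇ FOLLOW(R') = {$, x}. Thus FOLLOW(R) = {$, x, z}.
FOLLOW(P'): in R→P', the suffix after P' is empty, so FOLLOW(P') ⊇ FOLLOW(R) = {$, x, z}; in U→P' R' P' (occurrence 1), P' is followed by R' P' with FIRST {x, z}; in U→P' R' P' (occurrence 2), the suffix after P' is empty, so FOLLOW(P') ⊇ FOLLOW(U) = {$}; in U→z P' z P, P' is followed by z P with FIRST {z}; in R'→P' z R, P' is followed by z R with FIRST {z}. Thus FOLLOW(P') = {$, x, z}.

{$, x, z}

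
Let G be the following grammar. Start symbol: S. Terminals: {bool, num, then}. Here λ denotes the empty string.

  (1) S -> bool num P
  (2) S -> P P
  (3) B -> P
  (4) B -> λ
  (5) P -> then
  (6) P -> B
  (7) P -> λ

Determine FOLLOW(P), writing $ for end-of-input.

{$, then}

FIRST(S) = {λ, bool, then}  (via P P)
FIRST(B) = {λ, then}  (via P)
FIRST(P) = {λ, then}  (via B)
FOLLOW(S) includes $ since S is the start symbol.
FOLLOW(S): S appears on no right-hand side. Thus FOLLOW(S) = {$}.
FOLLOW(B): in P->B, the suffix after B is empty, so FOLLOW(B) ⊇ FOLLOW(P) = {$, then}. Thus FOLLOW(B) = {$, then}.
FOLLOW(P): in S->bool num P, the suffix after P is empty, so FOLLOW(P) ⊇ FOLLOW(S) = {$}; in S->P P (occurrence 1), P is followed by P with FIRST {λ, then}; in S->P P (occurrence 1), the suffix after P is nullable, so FOLLOW(P) ⊇ FOLLOW(S) = {$}; in S->P P (occurrence 2), the suffix after P is empty, so FOLLOW(P) ⊇ FOLLOW(S) = {$}; in B->P, the suffix after P is empty, so FOLLOW(P) ⊇ FOLLOW(B) = {$, then}. Thus FOLLOW(P) = {$, then}.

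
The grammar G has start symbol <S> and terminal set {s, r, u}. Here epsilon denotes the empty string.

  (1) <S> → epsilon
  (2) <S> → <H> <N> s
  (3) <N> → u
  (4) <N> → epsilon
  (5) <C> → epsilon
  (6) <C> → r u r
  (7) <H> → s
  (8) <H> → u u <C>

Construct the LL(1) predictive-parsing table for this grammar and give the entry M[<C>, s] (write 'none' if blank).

FIRST(<N>): from <N>→u we get {u}; from <N>→epsilon we get {epsilon}. So FIRST(<N>) = {epsilon, u}.
FIRST(<C>): from <C>→epsilon we get {epsilon}; from <C>→r u r we get {r}. So FIRST(<C>) = {epsilon, r}.
FIRST(<H>): from <H>→s we get {s}; from <H>→u u <C> we get {u}. So FIRST(<H>) = {s, u}.
FIRST(<S>): from <S>→epsilon we get {epsilon}; from <S>→<H> <N> s we get {s, u}. So FIRST(<S>) = {epsilon, s, u}.
FOLLOW(<S>) includes $ since <S> is the start symbol.
FOLLOW(<H>): in <S>→<H> <N> s, <H> is followed by <N> s with FIRST {s, u}. Thus FOLLOW(<H>) = {s, u}.
FOLLOW(<C>): in <H>→u u <C>, the suffix after <C> is empty, so FOLLOW(<C>) ⊇ FOLLOW(<H>) = {s, u}. Thus FOLLOW(<C>) = {s, u}.
For <C> → epsilon: FIRST(epsilon) = {epsilon}, so it goes in M[<C>, t] for t ∈ {}; since epsilon ∈ FIRST, also for every t ∈ FOLLOW(<C>) = {s, u}.
For <C> → r u r: FIRST(r u r) = {r}, so it goes in M[<C>, t] for t ∈ {r}.

<C> → epsilon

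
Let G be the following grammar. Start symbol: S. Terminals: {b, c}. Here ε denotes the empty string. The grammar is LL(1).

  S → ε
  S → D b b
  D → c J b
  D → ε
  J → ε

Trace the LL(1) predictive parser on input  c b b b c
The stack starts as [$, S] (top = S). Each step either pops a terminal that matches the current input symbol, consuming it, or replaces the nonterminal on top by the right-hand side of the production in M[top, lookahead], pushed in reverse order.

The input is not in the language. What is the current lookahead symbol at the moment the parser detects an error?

step 1: stack=$ S  input=c b b b c $  — expand S → D b b
step 2: stack=$ b b D  input=c b b b c $  — expand D → c J b
step 3: stack=$ b b b J c  input=c b b b c $  — match c
step 4: stack=$ b b b J  input=b b b c $  — expand J → ε
step 5: stack=$ b b b  input=b b b c $  — match b
step 6: stack=$ b b  input=b b c $  — match b
step 7: stack=$ b  input=b c $  — match b
step 8: stack=$  input=c $  — error: stack empty but input remains

c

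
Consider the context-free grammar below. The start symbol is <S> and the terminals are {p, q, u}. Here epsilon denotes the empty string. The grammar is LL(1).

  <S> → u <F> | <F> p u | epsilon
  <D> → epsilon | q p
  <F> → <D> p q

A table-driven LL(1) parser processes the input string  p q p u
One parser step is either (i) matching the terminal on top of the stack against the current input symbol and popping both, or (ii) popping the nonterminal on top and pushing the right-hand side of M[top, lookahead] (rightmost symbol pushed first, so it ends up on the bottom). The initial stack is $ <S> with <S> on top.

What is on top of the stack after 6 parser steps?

step 1: stack=$ <S>  input=p q p u $  — expand <S> → <F> p u
step 2: stack=$ u p <F>  input=p q p u $  — expand <F> → <D> p q
step 3: stack=$ u p q p <D>  input=p q p u $  — expand <D> → epsilon
step 4: stack=$ u p q p  input=p q p u $  — match p
step 5: stack=$ u p q  input=q p u $  — match q
step 6: stack=$ u p  input=p u $  — match p
Stack after step 6: $ u (top = u).

u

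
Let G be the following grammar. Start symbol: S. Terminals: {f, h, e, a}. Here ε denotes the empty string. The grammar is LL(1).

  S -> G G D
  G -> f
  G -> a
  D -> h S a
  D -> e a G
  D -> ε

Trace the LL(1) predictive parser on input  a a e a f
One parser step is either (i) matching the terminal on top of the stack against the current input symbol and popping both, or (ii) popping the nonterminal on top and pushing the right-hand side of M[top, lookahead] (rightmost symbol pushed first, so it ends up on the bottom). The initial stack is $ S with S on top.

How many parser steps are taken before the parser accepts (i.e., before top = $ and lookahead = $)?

10

step 1: stack=$ S  input=a a e a f $  — expand S -> G G D
step 2: stack=$ D G G  input=a a e a f $  — expand G -> a
step 3: stack=$ D G a  input=a a e a f $  — match a
step 4: stack=$ D G  input=a e a f $  — expand G -> a
step 5: stack=$ D a  input=a e a f $  — match a
step 6: stack=$ D  input=e a f $  — expand D -> e a G
step 7: stack=$ G a e  input=e a f $  — match e
step 8: stack=$ G a  input=a f $  — match a
step 9: stack=$ G  input=f $  — expand G -> f
step 10: stack=$ f  input=f $  — match f
Accept reached after 10 steps.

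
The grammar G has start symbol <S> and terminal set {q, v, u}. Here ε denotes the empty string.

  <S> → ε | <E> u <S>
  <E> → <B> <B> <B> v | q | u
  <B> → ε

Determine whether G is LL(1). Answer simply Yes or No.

Yes

FIRST(<S>) = {ε, q, u, v}
FIRST(<E>) = {q, u, v}
FIRST(<B>) = {ε}
FOLLOW(<S>) = {$}
FOLLOW(<E>) = {u}
FOLLOW(<B>) = {v}
Each cell of M receives at most one production.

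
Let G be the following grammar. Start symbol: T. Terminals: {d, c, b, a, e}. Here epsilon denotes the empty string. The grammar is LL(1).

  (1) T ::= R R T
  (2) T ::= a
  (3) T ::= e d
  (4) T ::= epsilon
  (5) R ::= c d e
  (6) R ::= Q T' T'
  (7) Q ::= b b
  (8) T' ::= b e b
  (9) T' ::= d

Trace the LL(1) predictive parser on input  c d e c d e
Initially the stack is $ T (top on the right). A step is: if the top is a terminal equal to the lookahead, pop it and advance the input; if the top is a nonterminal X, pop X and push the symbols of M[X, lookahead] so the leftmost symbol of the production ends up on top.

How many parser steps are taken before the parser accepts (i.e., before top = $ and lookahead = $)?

10

      Stack        Input          Action
   1  $ T          c d e c d e $  expand T ::= R R T
   2  $ T R R      c d e c d e $  expand R ::= c d e
   3  $ T R e d c  c d e c d e $  match c
   4  $ T R e d    d e c d e $    match d
   5  $ T R e      e c d e $      match e
   6  $ T R        c d e $        expand R ::= c d e
   7  $ T e d c    c d e $        match c
   8  $ T e d      d e $          match d
   9  $ T e        e $            match e
  10  $ T          $              expand T ::= epsilon
Accept reached after 10 steps.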